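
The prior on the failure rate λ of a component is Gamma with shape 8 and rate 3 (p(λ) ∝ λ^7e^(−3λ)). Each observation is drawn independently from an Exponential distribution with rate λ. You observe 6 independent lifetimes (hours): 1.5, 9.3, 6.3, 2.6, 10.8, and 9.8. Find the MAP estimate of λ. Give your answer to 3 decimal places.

The Exponential(rate=λ) likelihood is ∝ λ^n e^(−λΣtᵢ). Here n = 6 and Σtᵢ = 1.5 + 9.3 + 6.3 + 2.6 + 10.8 + 9.8 = 40.3.
Posterior ∝ λ^7e^(−3λ) · λ^6e^(−40.3λ) = λ^13e^(−43.3λ), i.e. Gamma(14, 43.3).
Mode = (a−1)/b = 13/43.3 ≈ 0.300.

λ̂_MAP = 0.300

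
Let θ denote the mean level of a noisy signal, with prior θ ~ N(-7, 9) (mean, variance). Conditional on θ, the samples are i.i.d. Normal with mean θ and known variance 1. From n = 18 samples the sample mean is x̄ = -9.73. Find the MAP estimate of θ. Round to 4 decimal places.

θ̂_MAP = -9.7133

n = 18, x̄ = -9.73.
For a Normal prior and Normal likelihood with known variance, the posterior is Normal; its mode equals its mean, the precision-weighted average.
Prior precision 1/σ₀² = 1/9; data precision n/σ² = 18/1 = 18.
θ̂ = ((1/9)·(-7) + 18·(-9.73)) / (1/9 + 18) = (-79163/450)/(163/9) = -79163/8150 ≈ -9.7133.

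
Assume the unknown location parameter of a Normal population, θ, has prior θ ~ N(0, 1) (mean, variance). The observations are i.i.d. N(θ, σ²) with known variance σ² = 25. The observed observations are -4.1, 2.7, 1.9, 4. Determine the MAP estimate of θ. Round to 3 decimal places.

θ̂_MAP = 0.155

n = 4; x̄ = ((-4.1) + 2.7 + 1.9 + 4)/4 = 4.5/4 = 1.125.
For a Normal prior and Normal likelihood with known variance, the posterior is Normal; its mode equals its mean, the precision-weighted average.
Prior precision 1/σ₀² = 1/1 = 1; data precision n/σ² = 4/25 = 0.16.
θ̂ = (1·0 + 0.16·1.125) / (1 + 0.16) = 0.18/1.16 = 9/58 ≈ 0.155.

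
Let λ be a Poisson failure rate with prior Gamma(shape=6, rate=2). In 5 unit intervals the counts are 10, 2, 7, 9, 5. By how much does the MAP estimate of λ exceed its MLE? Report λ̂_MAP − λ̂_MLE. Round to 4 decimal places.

MAP − MLE = -1.1714

Σxᵢ = 33. Posterior is Gamma(39, 7); MAP = (39−1)/7 = 38/7 ≈ 5.42857.
MLE = x̄ = 33/5 ≈ 6.60000.
Difference = 38/7 − 33/5 = -41/35 ≈ -1.1714.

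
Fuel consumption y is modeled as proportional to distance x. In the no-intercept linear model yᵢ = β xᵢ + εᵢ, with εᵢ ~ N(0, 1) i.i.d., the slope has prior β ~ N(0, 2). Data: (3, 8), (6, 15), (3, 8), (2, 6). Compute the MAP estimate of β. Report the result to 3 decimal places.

log p(β | y) = −Σ(yᵢ − βxᵢ)²/(2·1) − β²/(2·2) + const.
Setting the derivative to zero: Σxᵢ(yᵢ − βxᵢ)/1 − β/2 = 0, so β = Σxᵢyᵢ / (Σxᵢ² + σ²/τ²).
Σxᵢyᵢ = 3·8 + 6·15 + 3·8 + 2·6 = 150; Σxᵢ² = 58; σ²/τ² = 0.5.
β̂_MAP = 150 / (58 + 0.5) = 150/58.5 ≈ 2.564.

β̂_MAP = 2.564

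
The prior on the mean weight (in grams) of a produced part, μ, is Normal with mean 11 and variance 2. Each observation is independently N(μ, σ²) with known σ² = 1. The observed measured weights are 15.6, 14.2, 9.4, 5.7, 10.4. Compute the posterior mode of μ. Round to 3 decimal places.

n = 5; x̄ = (15.6 + 14.2 + 9.4 + 5.7 + 10.4)/5 = 55.3/5 = 11.06.
For a Normal prior and Normal likelihood with known variance, the posterior is Normal; its mode equals its mean, the precision-weighted average.
Prior precision 1/σ₀² = 1/2 = 0.5; data precision n/σ² = 5/1 = 5.
μ̂ = (0.5·11 + 5·11.06) / (0.5 + 5) = 60.8/5.5 = 608/55 ≈ 11.055.

μ̂_MAP = 11.055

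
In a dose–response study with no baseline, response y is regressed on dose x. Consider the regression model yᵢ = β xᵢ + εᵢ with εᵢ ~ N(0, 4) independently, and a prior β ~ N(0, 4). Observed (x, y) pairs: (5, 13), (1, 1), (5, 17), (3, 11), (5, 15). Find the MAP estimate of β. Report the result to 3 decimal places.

β̂_MAP = 3.012

log p(β | y) = −Σ(yᵢ − βxᵢ)²/(2·4) − β²/(2·4) + const.
Setting the derivative to zero: Σxᵢ(yᵢ − βxᵢ)/4 − β/4 = 0, so β = Σxᵢyᵢ / (Σxᵢ² + σ²/τ²).
Σxᵢyᵢ = 5·13 + 1·1 + 5·17 + 3·11 + 5·15 = 259; Σxᵢ² = 85; σ²/τ² = 1.
β̂_MAP = 259 / (85 + 1) = 259/86 ≈ 3.012.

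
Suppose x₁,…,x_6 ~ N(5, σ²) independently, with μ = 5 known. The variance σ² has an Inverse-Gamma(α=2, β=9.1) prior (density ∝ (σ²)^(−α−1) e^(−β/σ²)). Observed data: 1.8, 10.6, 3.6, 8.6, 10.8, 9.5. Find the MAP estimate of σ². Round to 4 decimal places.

σ̂²_MAP = 10.7175

Sum of squared deviations about the known mean: SS = (1.8−5)² + (10.6−5)² + (3.6−5)² + (8.6−5)² + (10.8−5)² + (9.5−5)² = 110.41.
The Normal likelihood contributes (σ²)^(−n/2) exp(−SS/(2σ²)), so the posterior is Inverse-Gamma(α + n/2, β + SS/2) = Inverse-Gamma(5, 64.305).
The mode of Inverse-Gamma(a, b) is b/(a+1) = 64.305/6 ≈ 10.7175.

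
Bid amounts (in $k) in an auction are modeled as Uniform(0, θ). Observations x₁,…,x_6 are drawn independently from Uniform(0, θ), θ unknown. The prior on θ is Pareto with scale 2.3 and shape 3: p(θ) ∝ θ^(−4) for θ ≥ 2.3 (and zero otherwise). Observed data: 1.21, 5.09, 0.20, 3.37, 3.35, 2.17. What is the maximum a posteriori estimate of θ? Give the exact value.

θ̂_MAP = 5.09

The Uniform(0, θ) likelihood is θ^(−n) for θ ≥ max(xᵢ), zero otherwise. Here max(xᵢ) = 5.09.
Posterior ∝ θ^(−4) · θ^(−6) = θ^(−10) on θ ≥ max(2.3, 5.09) = 5.09.
This density is strictly decreasing in θ, so the posterior mode lies at the lower boundary of the support.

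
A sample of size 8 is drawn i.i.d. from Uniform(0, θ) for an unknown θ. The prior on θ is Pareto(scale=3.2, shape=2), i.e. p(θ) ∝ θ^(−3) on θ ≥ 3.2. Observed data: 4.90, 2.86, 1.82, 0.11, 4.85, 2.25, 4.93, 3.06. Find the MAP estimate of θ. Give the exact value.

θ̂_MAP = 4.93

The Uniform(0, θ) likelihood is θ^(−n) for θ ≥ max(xᵢ), zero otherwise. Here max(xᵢ) = 4.93.
Posterior ∝ θ^(−3) · θ^(−8) = θ^(−11) on θ ≥ max(3.2, 4.93) = 4.93.
This density is strictly decreasing in θ, so the posterior mode lies at the lower boundary of the support.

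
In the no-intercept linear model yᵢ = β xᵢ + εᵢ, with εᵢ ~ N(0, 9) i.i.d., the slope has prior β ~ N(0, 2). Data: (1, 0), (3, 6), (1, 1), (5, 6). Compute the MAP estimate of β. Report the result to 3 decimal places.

log p(β | y) = −Σ(yᵢ − βxᵢ)²/(2·9) − β²/(2·2) + const.
Setting the derivative to zero: Σxᵢ(yᵢ − βxᵢ)/9 − β/2 = 0, so β = Σxᵢyᵢ / (Σxᵢ² + σ²/τ²).
Σxᵢyᵢ = 1·0 + 3·6 + 1·1 + 5·6 = 49; Σxᵢ² = 36; σ²/τ² = 4.5.
β̂_MAP = 49 / (36 + 4.5) = 49/40.5 ≈ 1.210.

β̂_MAP = 1.210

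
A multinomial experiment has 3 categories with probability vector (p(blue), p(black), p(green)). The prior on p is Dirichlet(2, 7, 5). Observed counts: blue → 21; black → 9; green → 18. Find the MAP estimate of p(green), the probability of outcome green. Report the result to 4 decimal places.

The posterior is Dirichlet(αᵢ + nᵢ) = Dirichlet(23, 16, 23).
For a Dirichlet(a₁,…,a_K) with all aᵢ > 1, the mode has j-th component (aⱼ − 1)/(Σaᵢ − K).
Here Σaᵢ = 62 and K = 3, so p(green) = (23 − 1)/(62 − 3) = 22/59 ≈ 0.3729.

MAP estimate of p(green) = 0.3729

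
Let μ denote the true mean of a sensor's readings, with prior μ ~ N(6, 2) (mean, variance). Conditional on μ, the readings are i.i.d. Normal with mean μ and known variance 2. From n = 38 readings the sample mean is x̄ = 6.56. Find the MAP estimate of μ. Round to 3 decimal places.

n = 38, x̄ = 6.56.
For a Normal prior and Normal likelihood with known variance, the posterior is Normal; its mode equals its mean, the precision-weighted average.
Prior precision 1/σ₀² = 1/2 = 0.5; data precision n/σ² = 38/2 = 19.
μ̂ = (0.5·6 + 19·6.56) / (0.5 + 19) = 127.64/19.5 = 6382/975 ≈ 6.546.

μ̂_MAP = 6.546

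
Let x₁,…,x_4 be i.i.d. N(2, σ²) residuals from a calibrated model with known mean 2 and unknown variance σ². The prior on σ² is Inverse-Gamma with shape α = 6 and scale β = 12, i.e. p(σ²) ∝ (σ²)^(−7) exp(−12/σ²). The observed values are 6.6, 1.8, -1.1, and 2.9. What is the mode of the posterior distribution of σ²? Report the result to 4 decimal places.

σ̂²_MAP = 3.0900

Sum of squared deviations about the known mean: SS = (6.6−2)² + (1.8−2)² + (-1.1−2)² + (2.9−2)² = 31.62.
The Normal likelihood contributes (σ²)^(−n/2) exp(−SS/(2σ²)), so the posterior is Inverse-Gamma(α + n/2, β + SS/2) = Inverse-Gamma(8, 27.81).
The mode of Inverse-Gamma(a, b) is b/(a+1) = 27.81/9 ≈ 3.0900.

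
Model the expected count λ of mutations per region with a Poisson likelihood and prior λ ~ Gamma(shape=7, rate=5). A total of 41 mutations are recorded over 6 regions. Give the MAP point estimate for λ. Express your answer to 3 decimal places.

Σxᵢ = 41, n = 6.
Posterior ∝ λ^6e^(−5λ) · λ^41e^(−6λ) = λ^47e^(−11λ), i.e. Gamma(shape=48, rate=11).
The mode of a Gamma(a, b) with a ≥ 1 (shape–rate) is (a−1)/b = 47/11 ≈ 4.273.

λ̂_MAP = 4.273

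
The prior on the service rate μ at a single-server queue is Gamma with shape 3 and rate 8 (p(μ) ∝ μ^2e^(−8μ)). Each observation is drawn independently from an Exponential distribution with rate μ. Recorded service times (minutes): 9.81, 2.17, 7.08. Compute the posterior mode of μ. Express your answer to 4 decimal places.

The Exponential(rate=μ) likelihood is ∝ μ^n e^(−μΣtᵢ). Here n = 3 and Σtᵢ = 9.81 + 2.17 + 7.08 = 19.06.
Posterior ∝ μ^2e^(−8μ) · μ^3e^(−19.06μ) = μ^5e^(−27.06μ), i.e. Gamma(6, 27.06).
Mode = (a−1)/b = 5/27.06 ≈ 0.1848.

μ̂_MAP = 0.1848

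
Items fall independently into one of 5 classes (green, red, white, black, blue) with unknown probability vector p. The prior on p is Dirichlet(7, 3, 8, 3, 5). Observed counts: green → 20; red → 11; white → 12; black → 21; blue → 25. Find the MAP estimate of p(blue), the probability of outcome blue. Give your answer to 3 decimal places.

The posterior is Dirichlet(αᵢ + nᵢ) = Dirichlet(27, 14, 20, 24, 30).
For a Dirichlet(a₁,…,a_K) with all aᵢ > 1, the mode has j-th component (aⱼ − 1)/(Σaᵢ − K).
Here Σaᵢ = 115 and K = 5, so p(blue) = (30 − 1)/(115 − 5) = 29/110 ≈ 0.264.

MAP estimate of p(blue) = 0.264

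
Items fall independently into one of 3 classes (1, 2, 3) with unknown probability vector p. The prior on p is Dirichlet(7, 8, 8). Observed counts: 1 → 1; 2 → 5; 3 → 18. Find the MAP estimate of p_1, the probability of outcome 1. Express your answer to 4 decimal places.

MAP estimate: 0.1591

The posterior is Dirichlet(αᵢ + nᵢ) = Dirichlet(8, 13, 26).
For a Dirichlet(a₁,…,a_K) with all aᵢ > 1, the mode has j-th component (aⱼ − 1)/(Σaᵢ − K).
Here Σaᵢ = 47 and K = 3, so p_1 = (8 − 1)/(47 − 3) = 7/44 ≈ 0.1591.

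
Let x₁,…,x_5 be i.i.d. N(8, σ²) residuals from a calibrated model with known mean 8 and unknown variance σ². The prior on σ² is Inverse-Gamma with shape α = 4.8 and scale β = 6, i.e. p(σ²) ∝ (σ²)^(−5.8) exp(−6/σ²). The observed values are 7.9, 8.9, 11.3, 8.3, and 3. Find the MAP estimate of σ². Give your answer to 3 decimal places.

σ̂²_MAP = 2.940

Sum of squared deviations about the known mean: SS = (7.9−8)² + (8.9−8)² + (11.3−8)² + (8.3−8)² + (3−8)² = 36.8.
The Normal likelihood contributes (σ²)^(−n/2) exp(−SS/(2σ²)), so the posterior is Inverse-Gamma(α + n/2, β + SS/2) = Inverse-Gamma(7.3, 24.4).
The mode of Inverse-Gamma(a, b) is b/(a+1) = 24.4/8.3 ≈ 2.940.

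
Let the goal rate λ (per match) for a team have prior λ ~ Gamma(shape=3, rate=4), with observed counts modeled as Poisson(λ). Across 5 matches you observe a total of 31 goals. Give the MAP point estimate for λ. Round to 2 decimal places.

Σxᵢ = 31, n = 5.
Posterior ∝ λ^2e^(−4λ) · λ^31e^(−5λ) = λ^33e^(−9λ), i.e. Gamma(shape=34, rate=9).
The mode of a Gamma(a, b) with a ≥ 1 (shape–rate) is (a−1)/b = 33/9 ≈ 3.67.

λ̂_MAP = 3.67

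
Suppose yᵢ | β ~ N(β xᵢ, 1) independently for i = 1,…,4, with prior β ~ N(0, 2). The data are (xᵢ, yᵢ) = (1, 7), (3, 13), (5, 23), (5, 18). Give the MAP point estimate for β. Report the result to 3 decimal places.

log p(β | y) = −Σ(yᵢ − βxᵢ)²/(2·1) − β²/(2·2) + const.
Setting the derivative to zero: Σxᵢ(yᵢ − βxᵢ)/1 − β/2 = 0, so β = Σxᵢyᵢ / (Σxᵢ² + σ²/τ²).
Σxᵢyᵢ = 1·7 + 3·13 + 5·23 + 5·18 = 251; Σxᵢ² = 60; σ²/τ² = 0.5.
β̂_MAP = 251 / (60 + 0.5) = 251/60.5 ≈ 4.149.

β̂_MAP = 4.149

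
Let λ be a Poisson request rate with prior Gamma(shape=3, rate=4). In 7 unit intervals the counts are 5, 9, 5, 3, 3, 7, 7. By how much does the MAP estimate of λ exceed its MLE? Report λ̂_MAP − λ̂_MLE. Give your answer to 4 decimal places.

Σxᵢ = 39. Posterior is Gamma(42, 11); MAP = (42−1)/11 = 41/11 ≈ 3.72727.
MLE = x̄ = 39/7 ≈ 5.57143.
Difference = 41/11 − 39/7 = -142/77 ≈ -1.8442.

MAP − MLE = -1.8442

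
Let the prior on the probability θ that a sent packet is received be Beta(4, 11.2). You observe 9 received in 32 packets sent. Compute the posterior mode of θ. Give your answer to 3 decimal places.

θ̂_MAP = 0.265

Prior: Beta(4, 11.2).
Data: 9 successes in 32 trials. The binomial likelihood contributes θ^9(1−θ)^23, so the posterior is Beta(4+9, 11.2+23) = Beta(13, 34.2).
For Beta(a, b) with a, b > 1 the mode is (a−1)/(a+b−2) = 12/45.2 ≈ 0.265.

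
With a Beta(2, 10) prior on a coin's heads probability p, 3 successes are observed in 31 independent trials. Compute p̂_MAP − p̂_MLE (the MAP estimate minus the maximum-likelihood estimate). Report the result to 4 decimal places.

Posterior is Beta(5, 38); MAP = (5−1)/(43−2) = 4/41 ≈ 0.09756.
MLE ignores the prior: p̂_MLE = k/n = 3/31 ≈ 0.09677.
Difference = 4/41 − 3/31 = 1/1271 ≈ 0.0008.

MAP − MLE = 0.0008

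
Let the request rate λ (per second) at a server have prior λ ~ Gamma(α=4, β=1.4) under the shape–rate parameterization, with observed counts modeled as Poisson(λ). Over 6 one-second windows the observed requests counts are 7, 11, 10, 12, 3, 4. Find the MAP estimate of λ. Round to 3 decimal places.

Σxᵢ = 7+11+10+12+3+4 = 47, with n = 6.
Posterior ∝ λ^3e^(−1.4λ) · λ^47e^(−6λ) = λ^50e^(−7.4λ), i.e. Gamma(shape=51, rate=7.4).
The mode of a Gamma(a, b) with a ≥ 1 (shape–rate) is (a−1)/b = 50/7.4 ≈ 6.757.

λ̂_MAP = 6.757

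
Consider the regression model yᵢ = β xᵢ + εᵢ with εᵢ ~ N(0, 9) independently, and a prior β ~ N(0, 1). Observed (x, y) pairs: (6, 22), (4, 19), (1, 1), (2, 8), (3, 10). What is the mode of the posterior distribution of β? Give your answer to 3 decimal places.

β̂_MAP = 3.400

log p(β | y) = −Σ(yᵢ − βxᵢ)²/(2·9) − β²/(2·1) + const.
Setting the derivative to zero: Σxᵢ(yᵢ − βxᵢ)/9 − β/1 = 0, so β = Σxᵢyᵢ / (Σxᵢ² + σ²/τ²).
Σxᵢyᵢ = 6·22 + 4·19 + 1·1 + 2·8 + 3·10 = 255; Σxᵢ² = 66; σ²/τ² = 9.
β̂_MAP = 255 / (66 + 9) = 255/75 ≈ 3.400.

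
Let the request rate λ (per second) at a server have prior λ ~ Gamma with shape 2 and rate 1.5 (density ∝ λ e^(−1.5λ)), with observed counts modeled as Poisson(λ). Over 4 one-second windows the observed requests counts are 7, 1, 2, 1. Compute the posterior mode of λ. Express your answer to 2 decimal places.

λ̂_MAP = 2.18

Σxᵢ = 7+1+2+1 = 11, with n = 4.
Posterior ∝ λe^(−1.5λ) · λ^11e^(−4λ) = λ^12e^(−5.5λ), i.e. Gamma(shape=13, rate=5.5).
The mode of a Gamma(a, b) with a ≥ 1 (shape–rate) is (a−1)/b = 12/5.5 ≈ 2.18.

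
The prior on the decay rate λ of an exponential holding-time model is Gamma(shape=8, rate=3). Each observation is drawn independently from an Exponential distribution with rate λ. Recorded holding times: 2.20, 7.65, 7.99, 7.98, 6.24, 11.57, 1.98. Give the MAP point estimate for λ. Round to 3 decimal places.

λ̂_MAP = 0.288

The Exponential(rate=λ) likelihood is ∝ λ^n e^(−λΣtᵢ). Here n = 7 and Σtᵢ = 2.20 + 7.65 + 7.99 + 7.98 + 6.24 + 11.57 + 1.98 = 45.61.
Posterior ∝ λ^7e^(−3λ) · λ^7e^(−45.61λ) = λ^14e^(−48.61λ), i.e. Gamma(15, 48.61).
Mode = (a−1)/b = 14/48.61 ≈ 0.288.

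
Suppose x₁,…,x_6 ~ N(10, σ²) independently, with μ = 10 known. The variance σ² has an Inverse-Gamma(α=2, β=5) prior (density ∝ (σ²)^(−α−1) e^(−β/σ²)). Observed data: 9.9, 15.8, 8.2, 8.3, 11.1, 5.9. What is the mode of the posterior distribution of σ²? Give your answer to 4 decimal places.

σ̂²_MAP = 5.6500

Sum of squared deviations about the known mean: SS = (9.9−10)² + (15.8−10)² + (8.2−10)² + (8.3−10)² + (11.1−10)² + (5.9−10)² = 57.8.
The Normal likelihood contributes (σ²)^(−n/2) exp(−SS/(2σ²)), so the posterior is Inverse-Gamma(α + n/2, β + SS/2) = Inverse-Gamma(5, 33.9).
The mode of Inverse-Gamma(a, b) is b/(a+1) = 33.9/6 ≈ 5.6500.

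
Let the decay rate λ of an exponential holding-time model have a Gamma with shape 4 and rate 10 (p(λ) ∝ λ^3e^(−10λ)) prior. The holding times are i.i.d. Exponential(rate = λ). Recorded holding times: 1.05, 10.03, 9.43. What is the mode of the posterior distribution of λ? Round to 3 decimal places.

The Exponential(rate=λ) likelihood is ∝ λ^n e^(−λΣtᵢ). Here n = 3 and Σtᵢ = 1.05 + 10.03 + 9.43 = 20.51.
Posterior ∝ λ^3e^(−10λ) · λ^3e^(−20.51λ) = λ^6e^(−30.51λ), i.e. Gamma(7, 30.51).
Mode = (a−1)/b = 6/30.51 ≈ 0.197.

λ̂_MAP = 0.197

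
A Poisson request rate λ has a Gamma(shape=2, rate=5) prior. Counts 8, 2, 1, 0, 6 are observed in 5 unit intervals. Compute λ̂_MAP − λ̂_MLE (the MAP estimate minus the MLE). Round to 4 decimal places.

MAP − MLE = -1.6000

Σxᵢ = 17. Posterior is Gamma(19, 10); MAP = (19−1)/10 = 18/10 ≈ 1.80000.
MLE = x̄ = 17/5 ≈ 3.40000.
Difference = 18/10 − 17/5 = -8/5 ≈ -1.6000.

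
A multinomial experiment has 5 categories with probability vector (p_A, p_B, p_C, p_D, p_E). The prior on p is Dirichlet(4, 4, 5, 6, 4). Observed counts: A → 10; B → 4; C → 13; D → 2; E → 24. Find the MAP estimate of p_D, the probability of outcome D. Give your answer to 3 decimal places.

MAP estimate of p_D = 0.099

The posterior is Dirichlet(αᵢ + nᵢ) = Dirichlet(14, 8, 18, 8, 28).
For a Dirichlet(a₁,…,a_K) with all aᵢ > 1, the mode has j-th component (aⱼ − 1)/(Σaᵢ − K).
Here Σaᵢ = 76 and K = 5, so p_D = (8 − 1)/(76 − 5) = 7/71 ≈ 0.099.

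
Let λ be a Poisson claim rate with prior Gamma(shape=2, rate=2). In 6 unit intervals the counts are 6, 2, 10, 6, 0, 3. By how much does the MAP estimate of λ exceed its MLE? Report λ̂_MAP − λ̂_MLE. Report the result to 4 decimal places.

MAP − MLE = -1.0000

Σxᵢ = 27. Posterior is Gamma(29, 8); MAP = (29−1)/8 = 28/8 ≈ 3.50000.
MLE = x̄ = 27/6 ≈ 4.50000.
Difference = 28/8 − 27/6 = -1 ≈ -1.0000.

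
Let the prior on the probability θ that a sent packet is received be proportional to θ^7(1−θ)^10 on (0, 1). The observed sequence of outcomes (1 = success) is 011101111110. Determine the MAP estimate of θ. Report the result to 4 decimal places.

The prior density ∝ θ^7(1−θ)^10 is the kernel of Beta(8, 11).
Data: 9 successes in 12 trials (from the sequence). The binomial likelihood contributes θ^9(1−θ)^3, so the posterior is Beta(8+9, 11+3) = Beta(17, 14).
For Beta(a, b) with a, b > 1 the mode is (a−1)/(a+b−2) = 16/29 ≈ 0.5517.

θ̂_MAP = 0.5517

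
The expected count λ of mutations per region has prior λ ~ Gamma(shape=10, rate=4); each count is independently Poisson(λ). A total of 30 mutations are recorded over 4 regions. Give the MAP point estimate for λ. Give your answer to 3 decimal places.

Σxᵢ = 30, n = 4.
Posterior ∝ λ^9e^(−4λ) · λ^30e^(−4λ) = λ^39e^(−8λ), i.e. Gamma(shape=40, rate=8).
The mode of a Gamma(a, b) with a ≥ 1 (shape–rate) is (a−1)/b = 39/8 ≈ 4.875.

λ̂_MAP = 4.875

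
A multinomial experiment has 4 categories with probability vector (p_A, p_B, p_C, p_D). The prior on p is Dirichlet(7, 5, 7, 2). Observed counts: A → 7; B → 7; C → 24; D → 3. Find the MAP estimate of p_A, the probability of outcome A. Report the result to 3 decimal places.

The posterior is Dirichlet(αᵢ + nᵢ) = Dirichlet(14, 12, 31, 5).
For a Dirichlet(a₁,…,a_K) with all aᵢ > 1, the mode has j-th component (aⱼ − 1)/(Σaᵢ − K).
Here Σaᵢ = 62 and K = 4, so p_A = (14 − 1)/(62 − 4) = 13/58 ≈ 0.224.

MAP estimate of p_A = 0.224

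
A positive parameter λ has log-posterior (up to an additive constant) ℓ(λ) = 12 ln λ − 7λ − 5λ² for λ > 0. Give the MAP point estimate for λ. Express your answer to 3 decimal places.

ℓ'(λ) = 12/λ − 7 − 10λ. Setting this to zero and multiplying by λ: 10λ² + 7λ − 12 = 0.
λ = (−7 + √(7² + 4·10·12)) / (2·10) = (−7 + √529) / 20 = (−7 + 23)/20 = 4/5.
ℓ''(λ) = −12/λ² − 10 < 0, confirming a maximum.

λ̂_MAP = 0.800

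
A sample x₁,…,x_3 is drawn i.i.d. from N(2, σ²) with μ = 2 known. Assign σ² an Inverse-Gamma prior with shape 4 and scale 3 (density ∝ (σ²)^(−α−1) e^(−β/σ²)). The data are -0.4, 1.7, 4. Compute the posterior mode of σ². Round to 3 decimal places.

Sum of squared deviations about the known mean: SS = (-0.4−2)² + (1.7−2)² + (4−2)² = 9.85.
The Normal likelihood contributes (σ²)^(−n/2) exp(−SS/(2σ²)), so the posterior is Inverse-Gamma(α + n/2, β + SS/2) = Inverse-Gamma(5.5, 7.925).
The mode of Inverse-Gamma(a, b) is b/(a+1) = 7.925/6.5 ≈ 1.219.

σ̂²_MAP = 1.219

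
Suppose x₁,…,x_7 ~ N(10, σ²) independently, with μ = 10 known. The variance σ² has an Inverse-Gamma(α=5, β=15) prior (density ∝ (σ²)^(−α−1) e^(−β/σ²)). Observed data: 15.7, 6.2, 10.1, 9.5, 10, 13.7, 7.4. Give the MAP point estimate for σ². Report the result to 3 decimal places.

Sum of squared deviations about the known mean: SS = (15.7−10)² + (6.2−10)² + (10.1−10)² + (9.5−10)² + (10−10)² + (13.7−10)² + (7.4−10)² = 67.64.
The Normal likelihood contributes (σ²)^(−n/2) exp(−SS/(2σ²)), so the posterior is Inverse-Gamma(α + n/2, β + SS/2) = Inverse-Gamma(8.5, 48.82).
The mode of Inverse-Gamma(a, b) is b/(a+1) = 48.82/9.5 ≈ 5.139.

σ̂²_MAP = 5.139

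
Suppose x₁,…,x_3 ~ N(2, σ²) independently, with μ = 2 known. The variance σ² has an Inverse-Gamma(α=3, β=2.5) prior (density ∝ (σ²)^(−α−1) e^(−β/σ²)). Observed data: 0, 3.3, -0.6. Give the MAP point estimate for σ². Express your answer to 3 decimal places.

σ̂²_MAP = 1.586

Sum of squared deviations about the known mean: SS = (0−2)² + (3.3−2)² + (-0.6−2)² = 12.45.
The Normal likelihood contributes (σ²)^(−n/2) exp(−SS/(2σ²)), so the posterior is Inverse-Gamma(α + n/2, β + SS/2) = Inverse-Gamma(4.5, 8.725).
The mode of Inverse-Gamma(a, b) is b/(a+1) = 8.725/5.5 ≈ 1.586.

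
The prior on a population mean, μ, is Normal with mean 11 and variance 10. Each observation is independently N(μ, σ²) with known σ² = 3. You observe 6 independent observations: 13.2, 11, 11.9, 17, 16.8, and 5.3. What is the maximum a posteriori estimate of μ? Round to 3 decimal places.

μ̂_MAP = 12.460

n = 6; x̄ = (13.2 + 11 + 11.9 + 17 + 16.8 + 5.3)/6 = 75.2/6 = 188/15 ≈ 12.5333.
For a Normal prior and Normal likelihood with known variance, the posterior is Normal; its mode equals its mean, the precision-weighted average.
Prior precision 1/σ₀² = 1/10 = 0.1; data precision n/σ² = 6/3 = 2.
μ̂ = (0.1·11 + 2·(188/15)) / (0.1 + 2) = (157/6)/2.1 = 785/63 ≈ 12.460.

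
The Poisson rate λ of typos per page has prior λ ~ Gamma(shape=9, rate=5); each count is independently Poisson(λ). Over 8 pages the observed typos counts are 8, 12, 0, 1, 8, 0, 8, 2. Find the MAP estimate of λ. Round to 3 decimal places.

λ̂_MAP = 3.615

Σxᵢ = 8+12+0+1+8+0+8+2 = 39, with n = 8.
Posterior ∝ λ^8e^(−5λ) · λ^39e^(−8λ) = λ^47e^(−13λ), i.e. Gamma(shape=48, rate=13).
The mode of a Gamma(a, b) with a ≥ 1 (shape–rate) is (a−1)/b = 47/13 ≈ 3.615.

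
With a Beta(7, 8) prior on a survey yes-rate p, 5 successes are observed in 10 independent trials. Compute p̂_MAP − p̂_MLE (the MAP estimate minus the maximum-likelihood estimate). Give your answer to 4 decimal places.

Posterior is Beta(12, 13); MAP = (12−1)/(25−2) = 11/23 ≈ 0.47826.
MLE ignores the prior: p̂_MLE = k/n = 5/10 ≈ 0.50000.
Difference = 11/23 − 5/10 = -1/46 ≈ -0.0217.

MAP − MLE = -0.0217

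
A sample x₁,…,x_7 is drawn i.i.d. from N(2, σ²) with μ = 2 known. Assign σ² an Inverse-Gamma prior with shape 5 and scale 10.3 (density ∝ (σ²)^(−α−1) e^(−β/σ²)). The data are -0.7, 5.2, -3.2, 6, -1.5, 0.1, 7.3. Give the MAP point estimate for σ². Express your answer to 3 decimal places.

Sum of squared deviations about the known mean: SS = (-0.7−2)² + (5.2−2)² + (-3.2−2)² + (6−2)² + (-1.5−2)² + (0.1−2)² + (7.3−2)² = 104.52.
The Normal likelihood contributes (σ²)^(−n/2) exp(−SS/(2σ²)), so the posterior is Inverse-Gamma(α + n/2, β + SS/2) = Inverse-Gamma(8.5, 62.56).
The mode of Inverse-Gamma(a, b) is b/(a+1) = 62.56/9.5 ≈ 6.585.

σ̂²_MAP = 6.585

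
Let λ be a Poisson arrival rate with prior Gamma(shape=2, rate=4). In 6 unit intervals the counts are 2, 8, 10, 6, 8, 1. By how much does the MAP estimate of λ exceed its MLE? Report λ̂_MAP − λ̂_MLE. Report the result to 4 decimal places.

Σxᵢ = 35. Posterior is Gamma(37, 10); MAP = (37−1)/10 = 36/10 ≈ 3.60000.
MLE = x̄ = 35/6 ≈ 5.83333.
Difference = 36/10 − 35/6 = -67/30 ≈ -2.2333.

MAP − MLE = -2.2333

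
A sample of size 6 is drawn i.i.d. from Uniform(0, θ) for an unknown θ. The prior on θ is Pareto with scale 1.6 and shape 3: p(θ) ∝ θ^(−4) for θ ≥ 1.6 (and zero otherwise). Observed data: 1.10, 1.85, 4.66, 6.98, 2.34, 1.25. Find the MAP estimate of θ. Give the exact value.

θ̂_MAP = 6.98

The Uniform(0, θ) likelihood is θ^(−n) for θ ≥ max(xᵢ), zero otherwise. Here max(xᵢ) = 6.98.
Posterior ∝ θ^(−4) · θ^(−6) = θ^(−10) on θ ≥ max(1.6, 6.98) = 6.98.
This density is strictly decreasing in θ, so the posterior mode lies at the lower boundary of the support.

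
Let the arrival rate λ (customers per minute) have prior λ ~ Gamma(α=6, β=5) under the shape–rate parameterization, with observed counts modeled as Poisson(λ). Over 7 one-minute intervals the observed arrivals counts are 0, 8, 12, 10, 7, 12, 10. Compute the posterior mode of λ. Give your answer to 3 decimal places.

λ̂_MAP = 5.333

Σxᵢ = 0+8+12+10+7+12+10 = 59, with n = 7.
Posterior ∝ λ^5e^(−5λ) · λ^59e^(−7λ) = λ^64e^(−12λ), i.e. Gamma(shape=65, rate=12).
The mode of a Gamma(a, b) with a ≥ 1 (shape–rate) is (a−1)/b = 64/12 ≈ 5.333.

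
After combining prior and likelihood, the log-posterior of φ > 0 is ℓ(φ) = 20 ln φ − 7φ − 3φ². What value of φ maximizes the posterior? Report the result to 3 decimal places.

ℓ'(φ) = 20/φ − 7 − 6φ. Setting this to zero and multiplying by φ: 6φ² + 7φ − 20 = 0.
φ = (−7 + √(7² + 4·6·20)) / (2·6) = (−7 + √529) / 12 = (−7 + 23)/12 = 4/3.
ℓ''(φ) = −20/φ² − 6 < 0, confirming a maximum.

φ̂_MAP = 1.333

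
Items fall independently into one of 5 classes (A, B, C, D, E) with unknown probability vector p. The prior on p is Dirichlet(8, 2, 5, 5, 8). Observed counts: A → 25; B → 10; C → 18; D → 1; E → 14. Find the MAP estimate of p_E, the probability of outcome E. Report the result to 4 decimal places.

The posterior is Dirichlet(αᵢ + nᵢ) = Dirichlet(33, 12, 23, 6, 22).
For a Dirichlet(a₁,…,a_K) with all aᵢ > 1, the mode has j-th component (aⱼ − 1)/(Σaᵢ − K).
Here Σaᵢ = 96 and K = 5, so p_E = (22 − 1)/(96 − 5) = 21/91 ≈ 0.2308.

MAP estimate of p_E = 0.2308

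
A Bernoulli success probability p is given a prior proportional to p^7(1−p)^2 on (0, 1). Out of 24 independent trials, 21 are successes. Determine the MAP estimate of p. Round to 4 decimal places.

The prior density ∝ p^7(1−p)^2 is the kernel of Beta(8, 3).
Data: 21 successes in 24 trials. The binomial likelihood contributes p^21(1−p)^3, so the posterior is Beta(8+21, 3+3) = Beta(29, 6).
For Beta(a, b) with a, b > 1 the mode is (a−1)/(a+b−2) = 28/33 ≈ 0.8485.

p̂_MAP = 0.8485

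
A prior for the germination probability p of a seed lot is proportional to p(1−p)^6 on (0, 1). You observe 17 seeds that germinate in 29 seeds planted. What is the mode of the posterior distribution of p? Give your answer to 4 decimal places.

The prior density ∝ p(1−p)^6 is the kernel of Beta(2, 7).
Data: 17 successes in 29 trials. The binomial likelihood contributes p^17(1−p)^12, so the posterior is Beta(2+17, 7+12) = Beta(19, 19).
For Beta(a, b) with a, b > 1 the mode is (a−1)/(a+b−2) = 18/36 ≈ 0.5000.

p̂_MAP = 0.5000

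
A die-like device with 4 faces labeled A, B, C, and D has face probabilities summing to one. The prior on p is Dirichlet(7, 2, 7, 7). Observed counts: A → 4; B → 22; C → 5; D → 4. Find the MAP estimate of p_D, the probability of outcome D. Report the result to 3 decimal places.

The posterior is Dirichlet(αᵢ + nᵢ) = Dirichlet(11, 24, 12, 11).
For a Dirichlet(a₁,…,a_K) with all aᵢ > 1, the mode has j-th component (aⱼ − 1)/(Σaᵢ − K).
Here Σaᵢ = 58 and K = 4, so p_D = (11 − 1)/(58 − 4) = 10/54 ≈ 0.185.

MAP estimate of p_D = 0.185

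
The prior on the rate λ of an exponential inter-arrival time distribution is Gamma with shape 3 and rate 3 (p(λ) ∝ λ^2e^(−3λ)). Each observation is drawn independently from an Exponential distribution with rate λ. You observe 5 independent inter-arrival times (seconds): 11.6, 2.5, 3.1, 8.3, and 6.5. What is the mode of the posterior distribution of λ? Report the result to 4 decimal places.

λ̂_MAP = 0.2000

The Exponential(rate=λ) likelihood is ∝ λ^n e^(−λΣtᵢ). Here n = 5 and Σtᵢ = 11.6 + 2.5 + 3.1 + 8.3 + 6.5 = 32.
Posterior ∝ λ^2e^(−3λ) · λ^5e^(−32λ) = λ^7e^(−35λ), i.e. Gamma(8, 35).
Mode = (a−1)/b = 7/35 ≈ 0.2000.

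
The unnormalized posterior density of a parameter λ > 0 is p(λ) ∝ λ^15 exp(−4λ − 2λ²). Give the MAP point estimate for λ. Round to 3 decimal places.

λ̂_MAP = 1.500

ℓ'(λ) = 15/λ − 4 − 4λ. Setting this to zero and multiplying by λ: 4λ² + 4λ − 15 = 0.
λ = (−4 + √(4² + 4·4·15)) / (2·4) = (−4 + √256) / 8 = (−4 + 16)/8 = 3/2.
ℓ''(λ) = −15/λ² − 4 < 0, confirming a maximum.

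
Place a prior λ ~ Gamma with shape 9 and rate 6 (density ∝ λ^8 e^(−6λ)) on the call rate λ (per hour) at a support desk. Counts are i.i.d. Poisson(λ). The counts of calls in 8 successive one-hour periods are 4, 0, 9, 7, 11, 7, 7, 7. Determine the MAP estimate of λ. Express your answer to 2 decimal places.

Σxᵢ = 4+0+9+7+11+7+7+7 = 52, with n = 8.
Posterior ∝ λ^8e^(−6λ) · λ^52e^(−8λ) = λ^60e^(−14λ), i.e. Gamma(shape=61, rate=14).
The mode of a Gamma(a, b) with a ≥ 1 (shape–rate) is (a−1)/b = 60/14 ≈ 4.29.

λ̂_MAP = 4.29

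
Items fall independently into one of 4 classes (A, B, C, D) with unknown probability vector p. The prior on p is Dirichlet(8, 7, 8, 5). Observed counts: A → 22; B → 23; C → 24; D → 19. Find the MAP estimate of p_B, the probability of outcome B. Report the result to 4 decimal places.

MAP estimate of p_B = 0.2589

The posterior is Dirichlet(αᵢ + nᵢ) = Dirichlet(30, 30, 32, 24).
For a Dirichlet(a₁,…,a_K) with all aᵢ > 1, the mode has j-th component (aⱼ − 1)/(Σaᵢ − K).
Here Σaᵢ = 116 and K = 4, so p_B = (30 − 1)/(116 − 4) = 29/112 ≈ 0.2589.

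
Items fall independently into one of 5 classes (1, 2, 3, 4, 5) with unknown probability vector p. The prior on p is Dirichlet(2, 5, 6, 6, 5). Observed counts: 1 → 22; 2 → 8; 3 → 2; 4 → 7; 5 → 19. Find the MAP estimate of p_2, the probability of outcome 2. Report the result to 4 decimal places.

The posterior is Dirichlet(αᵢ + nᵢ) = Dirichlet(24, 13, 8, 13, 24).
For a Dirichlet(a₁,…,a_K) with all aᵢ > 1, the mode has j-th component (aⱼ − 1)/(Σaᵢ − K).
Here Σaᵢ = 82 and K = 5, so p_2 = (13 − 1)/(82 − 5) = 12/77 ≈ 0.1558.

MAP estimate: 0.1558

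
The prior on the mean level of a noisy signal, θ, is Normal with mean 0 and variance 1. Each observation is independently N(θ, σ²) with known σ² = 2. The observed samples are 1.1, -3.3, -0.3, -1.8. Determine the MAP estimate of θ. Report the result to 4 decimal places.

n = 4; x̄ = (1.1 + (-3.3) + (-0.3) + (-1.8))/4 = -4.3/4 = -1.075.
For a Normal prior and Normal likelihood with known variance, the posterior is Normal; its mode equals its mean, the precision-weighted average.
Prior precision 1/σ₀² = 1/1 = 1; data precision n/σ² = 4/2 = 2.
θ̂ = (1·0 + 2·(-1.075)) / (1 + 2) = (-2.15)/3 = -43/60 ≈ -0.7167.

θ̂_MAP = -0.7167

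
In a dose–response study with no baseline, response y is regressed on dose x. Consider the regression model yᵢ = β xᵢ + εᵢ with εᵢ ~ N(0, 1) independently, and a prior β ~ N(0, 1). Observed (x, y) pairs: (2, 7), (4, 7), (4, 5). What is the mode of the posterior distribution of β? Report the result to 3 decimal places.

log p(β | y) = −Σ(yᵢ − βxᵢ)²/(2·1) − β²/(2·1) + const.
Setting the derivative to zero: Σxᵢ(yᵢ − βxᵢ)/1 − β/1 = 0, so β = Σxᵢyᵢ / (Σxᵢ² + σ²/τ²).
Σxᵢyᵢ = 2·7 + 4·7 + 4·5 = 62; Σxᵢ² = 36; σ²/τ² = 1.
β̂_MAP = 62 / (36 + 1) = 62/37 ≈ 1.676.

β̂_MAP = 1.676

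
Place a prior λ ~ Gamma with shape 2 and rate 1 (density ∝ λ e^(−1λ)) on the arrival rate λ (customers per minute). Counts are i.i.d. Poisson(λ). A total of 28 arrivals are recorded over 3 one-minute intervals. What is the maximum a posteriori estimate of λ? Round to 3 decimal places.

λ̂_MAP = 7.250

Σxᵢ = 28, n = 3.
Posterior ∝ λe^(−1λ) · λ^28e^(−3λ) = λ^29e^(−4λ), i.e. Gamma(shape=30, rate=4).
The mode of a Gamma(a, b) with a ≥ 1 (shape–rate) is (a−1)/b = 29/4 ≈ 7.250.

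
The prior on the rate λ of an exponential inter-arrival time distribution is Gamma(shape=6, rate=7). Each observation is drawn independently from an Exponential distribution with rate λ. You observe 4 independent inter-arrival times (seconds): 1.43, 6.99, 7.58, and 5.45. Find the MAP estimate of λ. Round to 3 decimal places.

The Exponential(rate=λ) likelihood is ∝ λ^n e^(−λΣtᵢ). Here n = 4 and Σtᵢ = 1.43 + 6.99 + 7.58 + 5.45 = 21.45.
Posterior ∝ λ^5e^(−7λ) · λ^4e^(−21.45λ) = λ^9e^(−28.45λ), i.e. Gamma(10, 28.45).
Mode = (a−1)/b = 9/28.45 ≈ 0.316.

λ̂_MAP = 0.316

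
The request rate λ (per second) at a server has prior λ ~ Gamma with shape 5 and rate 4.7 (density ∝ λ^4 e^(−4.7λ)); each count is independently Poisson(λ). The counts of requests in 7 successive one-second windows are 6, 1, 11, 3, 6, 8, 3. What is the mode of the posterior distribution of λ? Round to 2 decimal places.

λ̂_MAP = 3.59

Σxᵢ = 6+1+11+3+6+8+3 = 38, with n = 7.
Posterior ∝ λ^4e^(−4.7λ) · λ^38e^(−7λ) = λ^42e^(−11.7λ), i.e. Gamma(shape=43, rate=11.7).
The mode of a Gamma(a, b) with a ≥ 1 (shape–rate) is (a−1)/b = 42/11.7 ≈ 3.59.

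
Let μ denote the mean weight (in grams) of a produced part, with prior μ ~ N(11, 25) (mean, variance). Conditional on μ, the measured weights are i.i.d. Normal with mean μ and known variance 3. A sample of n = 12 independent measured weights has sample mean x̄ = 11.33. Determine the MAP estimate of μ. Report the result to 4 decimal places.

n = 12, x̄ = 11.33.
For a Normal prior and Normal likelihood with known variance, the posterior is Normal; its mode equals its mean, the precision-weighted average.
Prior precision 1/σ₀² = 1/25 = 0.04; data precision n/σ² = 12/3 = 4.
μ̂ = (0.04·11 + 4·11.33) / (0.04 + 4) = 45.76/4.04 = 1144/101 ≈ 11.3267.

μ̂_MAP = 11.3267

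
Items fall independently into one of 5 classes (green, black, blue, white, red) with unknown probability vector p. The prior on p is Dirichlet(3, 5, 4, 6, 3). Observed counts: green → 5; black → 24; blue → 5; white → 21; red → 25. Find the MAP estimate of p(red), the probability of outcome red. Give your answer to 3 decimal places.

The posterior is Dirichlet(αᵢ + nᵢ) = Dirichlet(8, 29, 9, 27, 28).
For a Dirichlet(a₁,…,a_K) with all aᵢ > 1, the mode has j-th component (aⱼ − 1)/(Σaᵢ − K).
Here Σaᵢ = 101 and K = 5, so p(red) = (28 − 1)/(101 − 5) = 27/96 ≈ 0.281.

MAP estimate of p(red) = 0.281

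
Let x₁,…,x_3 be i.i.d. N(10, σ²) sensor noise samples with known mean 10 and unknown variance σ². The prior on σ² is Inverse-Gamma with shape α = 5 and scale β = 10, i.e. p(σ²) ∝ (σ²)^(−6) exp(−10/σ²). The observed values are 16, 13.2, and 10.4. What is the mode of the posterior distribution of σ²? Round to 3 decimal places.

Sum of squared deviations about the known mean: SS = (16−10)² + (13.2−10)² + (10.4−10)² = 46.4.
The Normal likelihood contributes (σ²)^(−n/2) exp(−SS/(2σ²)), so the posterior is Inverse-Gamma(α + n/2, β + SS/2) = Inverse-Gamma(6.5, 33.2).
The mode of Inverse-Gamma(a, b) is b/(a+1) = 33.2/7.5 ≈ 4.427.

σ̂²_MAP = 4.427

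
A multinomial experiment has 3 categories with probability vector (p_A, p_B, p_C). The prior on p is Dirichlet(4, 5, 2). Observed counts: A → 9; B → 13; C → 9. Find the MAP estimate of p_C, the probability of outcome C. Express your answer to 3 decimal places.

The posterior is Dirichlet(αᵢ + nᵢ) = Dirichlet(13, 18, 11).
For a Dirichlet(a₁,…,a_K) with all aᵢ > 1, the mode has j-th component (aⱼ − 1)/(Σaᵢ − K).
Here Σaᵢ = 42 and K = 3, so p_C = (11 − 1)/(42 − 3) = 10/39 ≈ 0.256.

MAP estimate of p_C = 0.256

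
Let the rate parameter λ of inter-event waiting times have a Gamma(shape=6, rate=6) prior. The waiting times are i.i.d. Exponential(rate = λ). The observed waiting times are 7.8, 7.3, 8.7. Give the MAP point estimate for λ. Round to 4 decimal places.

The Exponential(rate=λ) likelihood is ∝ λ^n e^(−λΣtᵢ). Here n = 3 and Σtᵢ = 7.8 + 7.3 + 8.7 = 23.8.
Posterior ∝ λ^5e^(−6λ) · λ^3e^(−23.8λ) = λ^8e^(−29.8λ), i.e. Gamma(9, 29.8).
Mode = (a−1)/b = 8/29.8 ≈ 0.2685.

λ̂_MAP = 0.2685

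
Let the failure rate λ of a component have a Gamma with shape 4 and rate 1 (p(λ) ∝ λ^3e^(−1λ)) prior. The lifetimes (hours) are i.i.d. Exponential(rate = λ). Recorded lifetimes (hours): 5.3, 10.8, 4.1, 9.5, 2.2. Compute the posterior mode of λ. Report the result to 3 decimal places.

λ̂_MAP = 0.243

The Exponential(rate=λ) likelihood is ∝ λ^n e^(−λΣtᵢ). Here n = 5 and Σtᵢ = 5.3 + 10.8 + 4.1 + 9.5 + 2.2 = 31.9.
Posterior ∝ λ^3e^(−1λ) · λ^5e^(−31.9λ) = λ^8e^(−32.9λ), i.e. Gamma(9, 32.9).
Mode = (a−1)/b = 8/32.9 ≈ 0.243.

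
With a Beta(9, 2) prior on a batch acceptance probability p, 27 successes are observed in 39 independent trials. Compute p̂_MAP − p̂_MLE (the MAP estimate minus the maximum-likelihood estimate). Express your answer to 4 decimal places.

MAP − MLE = 0.0369

Posterior is Beta(36, 14); MAP = (36−1)/(50−2) = 35/48 ≈ 0.72917.
MLE ignores the prior: p̂_MLE = k/n = 27/39 ≈ 0.69231.
Difference = 35/48 − 27/39 = 23/624 ≈ 0.0369.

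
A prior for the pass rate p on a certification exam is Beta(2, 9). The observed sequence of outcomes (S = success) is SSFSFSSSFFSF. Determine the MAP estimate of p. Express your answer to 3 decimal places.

Prior: Beta(2, 9).
Data: 7 successes in 12 trials (from the sequence). The binomial likelihood contributes p^7(1−p)^5, so the posterior is Beta(2+7, 9+5) = Beta(9, 14).
For Beta(a, b) with a, b > 1 the mode is (a−1)/(a+b−2) = 8/21 ≈ 0.381.

p̂_MAP = 0.381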